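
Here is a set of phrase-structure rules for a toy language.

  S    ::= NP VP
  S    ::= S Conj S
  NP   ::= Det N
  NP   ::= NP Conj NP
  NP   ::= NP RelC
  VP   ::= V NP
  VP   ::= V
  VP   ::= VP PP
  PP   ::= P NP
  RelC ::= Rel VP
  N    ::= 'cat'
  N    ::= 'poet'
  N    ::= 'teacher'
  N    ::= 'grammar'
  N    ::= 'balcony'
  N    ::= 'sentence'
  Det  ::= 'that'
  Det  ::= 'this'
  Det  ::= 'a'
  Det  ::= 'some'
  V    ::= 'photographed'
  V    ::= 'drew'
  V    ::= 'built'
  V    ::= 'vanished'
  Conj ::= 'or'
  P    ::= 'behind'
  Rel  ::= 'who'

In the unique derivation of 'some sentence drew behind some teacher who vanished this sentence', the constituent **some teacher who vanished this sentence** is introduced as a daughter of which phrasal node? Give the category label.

PP

S
  NP
    Det: some
    N: sentence
  VP
    VP
      V: drew
    PP
      P: behind
      NP
        NP
          Det: some
          N: teacher
        RelC
          Rel: who
          VP
            V: vanished
            NP
              Det: this
              N: sentence
The span 'some teacher who vanished this sentence' is the NP node built by NP → NP RelC.
Its mother is the PP built by PP → P NP.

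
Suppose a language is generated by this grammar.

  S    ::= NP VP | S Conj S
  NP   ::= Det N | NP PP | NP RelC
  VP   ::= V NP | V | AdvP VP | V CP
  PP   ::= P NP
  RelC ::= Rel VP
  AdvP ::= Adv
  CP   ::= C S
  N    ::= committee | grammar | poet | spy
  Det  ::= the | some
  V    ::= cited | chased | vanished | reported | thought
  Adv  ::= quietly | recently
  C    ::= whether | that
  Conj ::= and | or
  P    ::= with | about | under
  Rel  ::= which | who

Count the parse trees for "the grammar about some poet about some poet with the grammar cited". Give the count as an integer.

Two of the 5 distinct bracketings:
[S [NP [NP [Det the] [N grammar]] [PP [P about] [NP [NP [Det some] [N poet]] [PP [P about] [NP [NP [Det some] [N poet]] [PP [P with] [NP [Det the] [N grammar]]]]]]]] [VP [V cited]]]
[S [NP [NP [Det the] [N grammar]] [PP [P about] [NP [NP [NP [Det some] [N poet]] [PP [P about] [NP [Det some] [N poet]]]] [PP [P with] [NP [Det the] [N grammar]]]]]] [VP [V cited]]]
The trees differ in how a recursive rule is bracketed over the same span.

5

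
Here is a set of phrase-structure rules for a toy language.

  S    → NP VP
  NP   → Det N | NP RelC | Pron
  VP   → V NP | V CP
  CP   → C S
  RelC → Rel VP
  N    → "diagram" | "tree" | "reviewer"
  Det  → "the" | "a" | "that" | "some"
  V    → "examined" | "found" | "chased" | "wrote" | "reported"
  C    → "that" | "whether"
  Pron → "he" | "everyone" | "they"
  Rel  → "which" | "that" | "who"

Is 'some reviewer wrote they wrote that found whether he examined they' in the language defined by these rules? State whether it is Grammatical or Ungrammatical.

For S → NP VP, the only prefix that parses as NP is 'some reviewer', but the remainder 'wrote they wrote that found whether he examined they' is not a VP under these rules.

Ungrammatical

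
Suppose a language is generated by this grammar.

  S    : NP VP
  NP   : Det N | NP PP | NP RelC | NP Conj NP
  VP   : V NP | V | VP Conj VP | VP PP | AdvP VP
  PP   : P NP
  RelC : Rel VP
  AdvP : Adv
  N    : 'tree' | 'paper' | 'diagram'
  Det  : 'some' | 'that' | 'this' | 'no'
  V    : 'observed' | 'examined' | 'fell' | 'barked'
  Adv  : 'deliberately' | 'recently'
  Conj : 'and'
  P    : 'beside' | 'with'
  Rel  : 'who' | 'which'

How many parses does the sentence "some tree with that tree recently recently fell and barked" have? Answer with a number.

3

Two of the 3 distinct bracketings:
[S [NP [NP [Det some] [N tree]] [PP [P with] [NP [Det that] [N tree]]]] [VP [VP [AdvP [Adv recently]] [VP [AdvP [Adv recently]] [VP [V fell]]]] [Conj and] [VP [V barked]]]]
[S [NP [NP [Det some] [N tree]] [PP [P with] [NP [Det that] [N tree]]]] [VP [AdvP [Adv recently]] [VP [VP [AdvP [Adv recently]] [VP [V fell]]] [Conj and] [VP [V barked]]]]]
The trees differ in how a recursive rule is bracketed over the same span.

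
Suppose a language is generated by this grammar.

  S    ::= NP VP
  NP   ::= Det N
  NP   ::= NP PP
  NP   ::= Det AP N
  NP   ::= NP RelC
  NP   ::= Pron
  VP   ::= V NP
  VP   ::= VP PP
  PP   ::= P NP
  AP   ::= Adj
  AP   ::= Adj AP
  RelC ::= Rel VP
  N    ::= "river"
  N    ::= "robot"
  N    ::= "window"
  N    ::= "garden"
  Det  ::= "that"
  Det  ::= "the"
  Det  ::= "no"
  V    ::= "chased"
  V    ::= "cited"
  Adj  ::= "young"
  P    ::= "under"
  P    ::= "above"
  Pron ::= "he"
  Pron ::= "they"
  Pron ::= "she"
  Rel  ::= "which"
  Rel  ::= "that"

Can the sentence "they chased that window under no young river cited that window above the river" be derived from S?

For S → NP VP, the only prefix that parses as NP is 'they', but the remainder 'chased that window under no young river cited that window above the river' is not a VP under these rules.

Ungrammatical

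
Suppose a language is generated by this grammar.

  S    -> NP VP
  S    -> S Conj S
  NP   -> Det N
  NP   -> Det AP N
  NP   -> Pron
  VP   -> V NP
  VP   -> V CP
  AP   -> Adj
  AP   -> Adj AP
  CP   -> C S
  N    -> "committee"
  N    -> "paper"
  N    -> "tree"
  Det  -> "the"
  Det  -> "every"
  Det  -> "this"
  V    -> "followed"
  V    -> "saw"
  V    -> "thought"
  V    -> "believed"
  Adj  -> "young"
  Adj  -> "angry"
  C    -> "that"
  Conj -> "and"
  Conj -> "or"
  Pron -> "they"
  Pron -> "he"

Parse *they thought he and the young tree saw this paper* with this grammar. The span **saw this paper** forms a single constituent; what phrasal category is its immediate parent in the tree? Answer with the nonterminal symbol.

S

[S [S [NP [Pron they]] [VP [V thought] [NP [Pron he]]]] [Conj and] [S [NP [Det the] [AP [Adj young]] [N tree]] [VP [V saw] [NP [Det this] [N paper]]]]]
The span 'saw this paper' is the VP node built by VP → V NP.
Its mother is the S built by S → NP VP.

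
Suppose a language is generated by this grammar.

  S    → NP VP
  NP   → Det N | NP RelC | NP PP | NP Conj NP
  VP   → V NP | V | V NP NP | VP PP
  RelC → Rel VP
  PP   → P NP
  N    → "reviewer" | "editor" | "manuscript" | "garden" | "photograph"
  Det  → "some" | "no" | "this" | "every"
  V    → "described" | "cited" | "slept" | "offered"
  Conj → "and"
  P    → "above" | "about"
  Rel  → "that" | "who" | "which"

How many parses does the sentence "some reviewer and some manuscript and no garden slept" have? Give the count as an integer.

The two bracketings:
[S [NP [NP [Det some] [N reviewer]] [Conj and] [NP [NP [Det some] [N manuscript]] [Conj and] [NP [Det no] [N garden]]]] [VP [V slept]]]
[S [NP [NP [NP [Det some] [N reviewer]] [Conj and] [NP [Det some] [N manuscript]]] [Conj and] [NP [Det no] [N garden]]] [VP [V slept]]]
The trees differ in how a recursive rule is bracketed over the same span.

2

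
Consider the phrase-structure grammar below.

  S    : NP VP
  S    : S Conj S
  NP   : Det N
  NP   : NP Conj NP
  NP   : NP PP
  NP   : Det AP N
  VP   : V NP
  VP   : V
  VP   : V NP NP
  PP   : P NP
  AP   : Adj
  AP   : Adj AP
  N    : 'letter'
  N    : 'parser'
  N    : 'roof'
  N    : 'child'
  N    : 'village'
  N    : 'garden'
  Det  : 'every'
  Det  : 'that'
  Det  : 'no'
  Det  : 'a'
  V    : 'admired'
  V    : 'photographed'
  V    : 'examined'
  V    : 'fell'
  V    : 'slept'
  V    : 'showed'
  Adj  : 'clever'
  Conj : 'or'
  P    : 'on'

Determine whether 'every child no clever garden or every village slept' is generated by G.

Ungrammatical

For S → NP VP, the only prefix that parses as NP is 'every child', but the remainder 'no clever garden or every village slept' is not a VP under these rules. The alternative S rule S → S Conj S likewise has no satisfying split.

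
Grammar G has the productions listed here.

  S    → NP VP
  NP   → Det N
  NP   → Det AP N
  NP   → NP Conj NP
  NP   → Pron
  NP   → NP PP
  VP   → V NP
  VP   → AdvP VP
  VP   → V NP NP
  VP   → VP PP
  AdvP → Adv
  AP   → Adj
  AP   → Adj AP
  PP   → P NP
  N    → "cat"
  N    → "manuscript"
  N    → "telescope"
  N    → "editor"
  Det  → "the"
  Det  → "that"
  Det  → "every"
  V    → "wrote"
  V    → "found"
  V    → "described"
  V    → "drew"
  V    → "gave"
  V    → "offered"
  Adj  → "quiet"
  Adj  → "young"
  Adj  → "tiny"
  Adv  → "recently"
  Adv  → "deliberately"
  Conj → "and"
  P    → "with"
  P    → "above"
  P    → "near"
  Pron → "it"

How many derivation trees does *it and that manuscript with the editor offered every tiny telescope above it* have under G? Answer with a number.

Two of the 4 distinct bracketings:
[S [NP [NP [Pron it]] [Conj and] [NP [NP [Det that] [N manuscript]] [PP [P with] [NP [Det the] [N editor]]]]] [VP [V offered] [NP [NP [Det every] [AP [Adj tiny]] [N telescope]] [PP [P above] [NP [Pron it]]]]]]
[S [NP [NP [Pron it]] [Conj and] [NP [NP [Det that] [N manuscript]] [PP [P with] [NP [Det the] [N editor]]]]] [VP [VP [V offered] [NP [Det every] [AP [Adj tiny]] [N telescope]]] [PP [P above] [NP [Pron it]]]]]
The difference turns on whether VP → VP PP is used at the relevant span, versus an alternative expansion of VP.

4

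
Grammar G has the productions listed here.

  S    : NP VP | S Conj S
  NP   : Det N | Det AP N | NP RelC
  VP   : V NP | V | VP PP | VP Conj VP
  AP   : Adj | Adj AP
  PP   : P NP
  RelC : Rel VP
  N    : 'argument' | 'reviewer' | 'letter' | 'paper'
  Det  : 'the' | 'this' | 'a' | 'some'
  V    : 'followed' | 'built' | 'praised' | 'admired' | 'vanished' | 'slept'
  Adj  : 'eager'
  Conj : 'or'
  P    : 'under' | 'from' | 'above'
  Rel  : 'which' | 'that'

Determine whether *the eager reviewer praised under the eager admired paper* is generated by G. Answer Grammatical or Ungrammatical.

Ungrammatical

An Adj word can never sit immediately before a V word in any string this grammar generates, so the substring 'eager admired' rules out a derivation.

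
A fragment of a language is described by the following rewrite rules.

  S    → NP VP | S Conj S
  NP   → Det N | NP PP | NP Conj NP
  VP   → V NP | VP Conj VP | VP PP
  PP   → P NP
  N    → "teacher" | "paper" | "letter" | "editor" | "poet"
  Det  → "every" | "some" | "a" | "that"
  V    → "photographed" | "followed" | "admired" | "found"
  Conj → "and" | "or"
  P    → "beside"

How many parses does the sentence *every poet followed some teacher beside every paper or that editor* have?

Two of the 3 distinct bracketings:
[S [NP [Det every] [N poet]] [VP [V followed] [NP [NP [Det some] [N teacher]] [PP [P beside] [NP [NP [Det every] [N paper]] [Conj or] [NP [Det that] [N editor]]]]]]]
[S [NP [Det every] [N poet]] [VP [V followed] [NP [NP [NP [Det some] [N teacher]] [PP [P beside] [NP [Det every] [N paper]]]] [Conj or] [NP [Det that] [N editor]]]]]
The trees differ in how a recursive rule is bracketed over the same span.

3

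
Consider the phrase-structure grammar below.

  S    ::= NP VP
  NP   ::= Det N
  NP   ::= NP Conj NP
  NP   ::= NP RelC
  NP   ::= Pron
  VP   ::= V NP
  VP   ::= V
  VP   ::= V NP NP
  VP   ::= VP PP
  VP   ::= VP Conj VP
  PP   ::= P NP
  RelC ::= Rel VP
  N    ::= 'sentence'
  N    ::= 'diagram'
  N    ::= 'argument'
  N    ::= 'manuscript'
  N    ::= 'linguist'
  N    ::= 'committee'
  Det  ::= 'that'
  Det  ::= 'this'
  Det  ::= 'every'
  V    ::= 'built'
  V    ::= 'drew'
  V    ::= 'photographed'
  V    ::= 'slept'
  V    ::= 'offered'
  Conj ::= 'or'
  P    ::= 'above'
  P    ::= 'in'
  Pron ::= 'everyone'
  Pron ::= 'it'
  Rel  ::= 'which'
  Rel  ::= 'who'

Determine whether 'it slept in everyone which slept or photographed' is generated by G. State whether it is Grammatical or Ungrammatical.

Grammatical

[S [NP [Pron it]] [VP [VP [V slept]] [PP [P in] [NP [NP [Pron everyone]] [RelC [Rel which] [VP [VP [V slept]] [Conj or] [VP [V photographed]]]]]]]]
Each bracket corresponds to one application of a listed rule, so the string is derivable from S.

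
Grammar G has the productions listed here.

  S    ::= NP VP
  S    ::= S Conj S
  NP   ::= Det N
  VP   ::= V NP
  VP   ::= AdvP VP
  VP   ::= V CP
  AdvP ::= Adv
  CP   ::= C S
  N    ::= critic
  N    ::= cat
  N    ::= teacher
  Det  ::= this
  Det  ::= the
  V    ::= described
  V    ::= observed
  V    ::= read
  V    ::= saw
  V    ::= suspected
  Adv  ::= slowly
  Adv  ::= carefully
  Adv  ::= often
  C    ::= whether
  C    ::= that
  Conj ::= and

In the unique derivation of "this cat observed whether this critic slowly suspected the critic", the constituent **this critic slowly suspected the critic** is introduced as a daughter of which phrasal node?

CP

[S [NP [Det this] [N cat]] [VP [V observed] [CP [C whether] [S [NP [Det this] [N critic]] [VP [AdvP [Adv slowly]] [VP [V suspected] [NP [Det the] [N critic]]]]]]]]
The span 'this critic slowly suspected the critic' is the S node built by S → NP VP.
Its mother is the CP built by CP → C S.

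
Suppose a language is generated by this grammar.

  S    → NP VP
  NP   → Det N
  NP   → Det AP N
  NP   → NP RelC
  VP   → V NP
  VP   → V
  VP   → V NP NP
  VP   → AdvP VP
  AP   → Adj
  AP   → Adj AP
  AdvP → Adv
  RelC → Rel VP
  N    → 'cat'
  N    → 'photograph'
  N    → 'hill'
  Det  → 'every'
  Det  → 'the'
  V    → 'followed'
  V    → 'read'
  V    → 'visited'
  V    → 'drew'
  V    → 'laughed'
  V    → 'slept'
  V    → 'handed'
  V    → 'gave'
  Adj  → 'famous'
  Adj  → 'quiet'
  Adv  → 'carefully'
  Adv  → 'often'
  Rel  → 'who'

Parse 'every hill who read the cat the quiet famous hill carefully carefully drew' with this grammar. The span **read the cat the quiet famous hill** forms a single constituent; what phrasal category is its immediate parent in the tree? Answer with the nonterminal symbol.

S
  NP
    NP
      Det: every
      N: hill
    RelC
      Rel: who
      VP
        V: read
        NP
          Det: the
          N: cat
        NP
          Det: the
          AP
            Adj: quiet
            AP
              Adj: famous
          N: hill
  VP
    AdvP
      Adv: carefully
    VP
      AdvP
        Adv: carefully
      VP
        V: drew
The span 'read the cat the quiet famous hill' is the VP node built by VP → V NP NP.
Its mother is the RelC built by RelC → Rel VP.

RelC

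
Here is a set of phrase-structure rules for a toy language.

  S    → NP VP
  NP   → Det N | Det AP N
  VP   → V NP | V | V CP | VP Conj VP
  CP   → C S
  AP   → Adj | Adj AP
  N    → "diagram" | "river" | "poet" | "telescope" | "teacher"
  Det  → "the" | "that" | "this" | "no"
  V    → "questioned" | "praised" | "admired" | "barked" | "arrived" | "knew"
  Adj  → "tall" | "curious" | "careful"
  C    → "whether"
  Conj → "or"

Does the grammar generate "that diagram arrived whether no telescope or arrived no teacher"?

Ungrammatical

For S → NP VP, the only prefix that parses as NP is 'that diagram', but the remainder 'arrived whether no telescope or arrived no teacher' is not a VP under these rules.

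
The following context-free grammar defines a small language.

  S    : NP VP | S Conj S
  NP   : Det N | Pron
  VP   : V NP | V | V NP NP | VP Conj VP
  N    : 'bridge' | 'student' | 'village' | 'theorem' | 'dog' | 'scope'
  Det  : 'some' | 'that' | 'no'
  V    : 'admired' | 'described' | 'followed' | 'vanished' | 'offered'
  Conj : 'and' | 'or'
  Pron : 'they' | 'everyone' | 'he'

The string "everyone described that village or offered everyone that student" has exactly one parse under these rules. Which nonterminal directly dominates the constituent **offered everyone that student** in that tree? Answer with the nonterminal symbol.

[S [NP [Pron everyone]] [VP [VP [V described] [NP [Det that] [N village]]] [Conj or] [VP [V offered] [NP [Pron everyone]] [NP [Det that] [N student]]]]]
The span 'offered everyone that student' is the VP node built by VP → V NP NP.
Its mother is the VP built by VP → VP Conj VP.

VP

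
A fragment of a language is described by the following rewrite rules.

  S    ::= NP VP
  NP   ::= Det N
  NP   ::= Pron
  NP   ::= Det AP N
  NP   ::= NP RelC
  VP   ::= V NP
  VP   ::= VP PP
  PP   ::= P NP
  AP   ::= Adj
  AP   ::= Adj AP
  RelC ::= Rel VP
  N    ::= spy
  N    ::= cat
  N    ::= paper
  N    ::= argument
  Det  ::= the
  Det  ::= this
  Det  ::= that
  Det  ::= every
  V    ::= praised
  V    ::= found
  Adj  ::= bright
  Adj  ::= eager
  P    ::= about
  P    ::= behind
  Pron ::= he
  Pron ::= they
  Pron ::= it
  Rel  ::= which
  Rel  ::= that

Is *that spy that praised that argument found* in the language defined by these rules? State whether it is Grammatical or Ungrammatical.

For S → NP VP, every NP-prefix leaves a non-VP remainder: after 'that spy' the remainder is not a VP; after 'that spy that praised that argument' the remainder is not a VP.

Ungrammatical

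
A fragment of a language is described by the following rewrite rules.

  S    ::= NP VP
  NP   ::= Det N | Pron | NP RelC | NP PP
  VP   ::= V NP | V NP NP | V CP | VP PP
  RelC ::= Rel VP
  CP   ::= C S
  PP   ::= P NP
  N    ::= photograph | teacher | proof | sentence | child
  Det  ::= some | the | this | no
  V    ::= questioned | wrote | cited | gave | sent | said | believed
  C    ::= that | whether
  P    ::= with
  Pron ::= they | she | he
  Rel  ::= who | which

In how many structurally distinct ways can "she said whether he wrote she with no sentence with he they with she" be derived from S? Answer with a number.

Two of the 6 distinct bracketings:
[S [NP [Pron she]] [VP [V said] [CP [C whether] [S [NP [Pron he]] [VP [V wrote] [NP [NP [Pron she]] [PP [P with] [NP [NP [Det no] [N sentence]] [PP [P with] [NP [Pron he]]]]]] [NP [NP [Pron they]] [PP [P with] [NP [Pron she]]]]]]]]]
[S [NP [Pron she]] [VP [V said] [CP [C whether] [S [NP [Pron he]] [VP [V wrote] [NP [NP [NP [Pron she]] [PP [P with] [NP [Det no] [N sentence]]]] [PP [P with] [NP [Pron he]]]] [NP [NP [Pron they]] [PP [P with] [NP [Pron she]]]]]]]]]
The trees differ in how a recursive rule is bracketed over the same span.

6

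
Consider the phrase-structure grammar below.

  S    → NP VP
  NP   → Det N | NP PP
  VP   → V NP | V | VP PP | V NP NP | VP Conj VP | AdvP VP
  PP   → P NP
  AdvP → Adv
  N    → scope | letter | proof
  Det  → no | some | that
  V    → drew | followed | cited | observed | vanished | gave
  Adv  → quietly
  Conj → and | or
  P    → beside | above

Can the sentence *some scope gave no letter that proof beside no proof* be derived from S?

Grammatical

S
  NP
    Det: some
    N: scope
  VP
    VP
      V: gave
      NP
        Det: no
        N: letter
      NP
        Det: that
        N: proof
    PP
      P: beside
      NP
        Det: no
        N: proof
Every word is introduced by a lexical rule and the phrasal rules combine the resulting categories into a single S.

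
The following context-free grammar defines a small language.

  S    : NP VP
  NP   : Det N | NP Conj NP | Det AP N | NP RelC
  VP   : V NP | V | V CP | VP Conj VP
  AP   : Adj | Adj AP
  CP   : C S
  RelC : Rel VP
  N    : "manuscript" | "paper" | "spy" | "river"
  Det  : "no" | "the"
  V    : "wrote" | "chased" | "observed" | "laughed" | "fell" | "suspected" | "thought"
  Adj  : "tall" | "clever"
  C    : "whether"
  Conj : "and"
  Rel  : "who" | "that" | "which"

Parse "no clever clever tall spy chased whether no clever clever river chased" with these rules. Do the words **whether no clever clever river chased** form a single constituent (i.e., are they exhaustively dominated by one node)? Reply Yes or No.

Yes

[S [NP [Det no] [AP [Adj clever] [AP [Adj clever] [AP [Adj tall]]]] [N spy]] [VP [V chased] [CP [C whether] [S [NP [Det no] [AP [Adj clever] [AP [Adj clever]]] [N river]] [VP [V chased]]]]]]
The words 'whether no clever clever river chased' are exhaustively dominated by a single CP node (built by CP → C S), so they form a constituent.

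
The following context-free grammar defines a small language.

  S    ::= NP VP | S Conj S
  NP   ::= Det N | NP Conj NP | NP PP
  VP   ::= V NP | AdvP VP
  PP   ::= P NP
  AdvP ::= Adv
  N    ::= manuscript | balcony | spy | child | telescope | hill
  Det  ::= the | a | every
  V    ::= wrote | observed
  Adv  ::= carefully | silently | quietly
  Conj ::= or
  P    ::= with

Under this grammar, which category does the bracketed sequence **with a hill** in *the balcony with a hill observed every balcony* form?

S
  NP
    NP
      Det: the
      N: balcony
    PP
      P: with
      NP
        Det: a
        N: hill
  VP
    V: observed
    NP
      Det: every
      N: balcony
The span 'with a hill' is the PP node built by PP → P NP.

PP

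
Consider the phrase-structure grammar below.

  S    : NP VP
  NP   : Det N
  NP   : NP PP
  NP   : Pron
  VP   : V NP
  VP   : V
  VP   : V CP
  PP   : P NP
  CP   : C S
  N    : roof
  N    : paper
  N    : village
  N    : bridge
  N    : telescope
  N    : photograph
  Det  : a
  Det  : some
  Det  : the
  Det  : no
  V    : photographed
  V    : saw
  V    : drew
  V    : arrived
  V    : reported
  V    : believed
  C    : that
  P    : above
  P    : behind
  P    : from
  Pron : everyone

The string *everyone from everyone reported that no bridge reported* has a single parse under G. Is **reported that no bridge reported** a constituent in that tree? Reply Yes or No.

[S [NP [NP [Pron everyone]] [PP [P from] [NP [Pron everyone]]]] [VP [V reported] [CP [C that] [S [NP [Det no] [N bridge]] [VP [V reported]]]]]]
The words 'reported that no bridge reported' are exhaustively dominated by a single VP node (built by VP → V CP), so they form a constituent.

Yes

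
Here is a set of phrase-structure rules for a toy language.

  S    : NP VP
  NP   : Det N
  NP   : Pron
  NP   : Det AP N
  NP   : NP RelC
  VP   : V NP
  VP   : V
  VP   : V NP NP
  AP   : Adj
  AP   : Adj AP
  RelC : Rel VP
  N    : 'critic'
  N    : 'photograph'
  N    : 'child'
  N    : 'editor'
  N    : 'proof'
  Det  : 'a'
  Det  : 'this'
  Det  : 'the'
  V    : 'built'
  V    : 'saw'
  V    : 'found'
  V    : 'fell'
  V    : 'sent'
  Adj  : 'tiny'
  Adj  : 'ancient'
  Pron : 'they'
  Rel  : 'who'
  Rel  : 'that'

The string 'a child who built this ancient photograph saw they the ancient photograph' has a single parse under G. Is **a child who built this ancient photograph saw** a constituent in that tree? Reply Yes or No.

[S [NP [NP [Det a] [N child]] [RelC [Rel who] [VP [V built] [NP [Det this] [AP [Adj ancient]] [N photograph]]]]] [VP [V saw] [NP [Pron they]] [NP [Det the] [AP [Adj ancient]] [N photograph]]]]
The smallest constituent containing 'a child who built this ancient photograph saw' is the S spanning 'a child who built this ancient photograph saw they the ancient photograph'; no single node in the tree dominates exactly the given words.

No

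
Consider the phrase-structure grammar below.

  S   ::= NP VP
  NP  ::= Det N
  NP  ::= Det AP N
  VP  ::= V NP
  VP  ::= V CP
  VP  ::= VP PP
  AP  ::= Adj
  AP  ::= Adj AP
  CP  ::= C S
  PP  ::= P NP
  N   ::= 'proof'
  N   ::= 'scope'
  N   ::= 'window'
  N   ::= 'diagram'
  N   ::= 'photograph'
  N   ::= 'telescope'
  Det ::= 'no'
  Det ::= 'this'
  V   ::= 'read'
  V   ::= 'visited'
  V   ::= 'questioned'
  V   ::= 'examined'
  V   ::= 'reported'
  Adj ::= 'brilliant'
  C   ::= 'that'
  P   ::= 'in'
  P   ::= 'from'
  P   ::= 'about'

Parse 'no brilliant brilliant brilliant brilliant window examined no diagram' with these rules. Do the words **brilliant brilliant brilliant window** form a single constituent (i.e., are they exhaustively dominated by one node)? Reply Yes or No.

[S [NP [Det no] [AP [Adj brilliant] [AP [Adj brilliant] [AP [Adj brilliant] [AP [Adj brilliant]]]]] [N window]] [VP [V examined] [NP [Det no] [N diagram]]]]
The smallest constituent containing 'brilliant brilliant brilliant window' is the NP spanning 'no brilliant brilliant brilliant brilliant window'; no single node in the tree dominates exactly the given words.

No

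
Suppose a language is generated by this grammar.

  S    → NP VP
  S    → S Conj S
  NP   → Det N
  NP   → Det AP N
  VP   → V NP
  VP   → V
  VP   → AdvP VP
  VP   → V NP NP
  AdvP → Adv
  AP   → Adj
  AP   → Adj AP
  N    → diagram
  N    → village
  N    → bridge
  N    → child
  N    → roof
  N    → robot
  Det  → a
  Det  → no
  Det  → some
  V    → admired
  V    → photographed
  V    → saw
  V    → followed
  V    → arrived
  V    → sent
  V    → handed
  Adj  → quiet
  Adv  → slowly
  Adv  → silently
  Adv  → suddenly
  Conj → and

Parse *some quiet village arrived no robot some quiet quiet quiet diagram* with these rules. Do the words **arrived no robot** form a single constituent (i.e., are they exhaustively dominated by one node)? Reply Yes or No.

No

[S [NP [Det some] [AP [Adj quiet]] [N village]] [VP [V arrived] [NP [Det no] [N robot]] [NP [Det some] [AP [Adj quiet] [AP [Adj quiet] [AP [Adj quiet]]]] [N diagram]]]]
The smallest constituent containing 'arrived no robot' is the VP spanning 'arrived no robot some quiet quiet quiet diagram'; no single node in the tree dominates exactly the given words.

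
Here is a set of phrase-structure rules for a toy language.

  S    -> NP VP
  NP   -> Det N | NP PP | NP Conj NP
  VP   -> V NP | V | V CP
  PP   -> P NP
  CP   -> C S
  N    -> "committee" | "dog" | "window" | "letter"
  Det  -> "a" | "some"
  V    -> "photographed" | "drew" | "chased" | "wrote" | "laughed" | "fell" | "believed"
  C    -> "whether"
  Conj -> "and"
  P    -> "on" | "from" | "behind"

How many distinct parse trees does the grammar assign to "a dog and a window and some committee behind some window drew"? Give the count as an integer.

Two of the 5 distinct bracketings:
[S [NP [NP [NP [Det a] [N dog]] [Conj and] [NP [NP [Det a] [N window]] [Conj and] [NP [Det some] [N committee]]]] [PP [P behind] [NP [Det some] [N window]]]] [VP [V drew]]]
[S [NP [NP [NP [NP [Det a] [N dog]] [Conj and] [NP [Det a] [N window]]] [Conj and] [NP [Det some] [N committee]]] [PP [P behind] [NP [Det some] [N window]]]] [VP [V drew]]]
The trees differ in how a recursive rule is bracketed over the same span.

5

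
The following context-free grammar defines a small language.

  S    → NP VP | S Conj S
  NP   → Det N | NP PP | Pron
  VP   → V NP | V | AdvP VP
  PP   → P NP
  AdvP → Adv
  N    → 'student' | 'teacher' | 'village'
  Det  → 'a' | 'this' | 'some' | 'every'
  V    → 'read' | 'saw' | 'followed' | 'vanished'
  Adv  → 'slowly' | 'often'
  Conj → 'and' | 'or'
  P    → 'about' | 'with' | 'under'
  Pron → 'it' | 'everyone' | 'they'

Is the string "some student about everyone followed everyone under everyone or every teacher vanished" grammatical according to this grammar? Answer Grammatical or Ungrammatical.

Grammatical

S
  S
    NP
      NP
        Det: some
        N: student
      PP
        P: about
        NP
          Pron: everyone
    VP
      V: followed
      NP
        NP
          Pron: everyone
        PP
          P: under
          NP
            Pron: everyone
  Conj: or
  S
    NP
      Det: every
      N: teacher
    VP
      V: vanished
Each bracket corresponds to one application of a listed rule, so the string is derivable from S.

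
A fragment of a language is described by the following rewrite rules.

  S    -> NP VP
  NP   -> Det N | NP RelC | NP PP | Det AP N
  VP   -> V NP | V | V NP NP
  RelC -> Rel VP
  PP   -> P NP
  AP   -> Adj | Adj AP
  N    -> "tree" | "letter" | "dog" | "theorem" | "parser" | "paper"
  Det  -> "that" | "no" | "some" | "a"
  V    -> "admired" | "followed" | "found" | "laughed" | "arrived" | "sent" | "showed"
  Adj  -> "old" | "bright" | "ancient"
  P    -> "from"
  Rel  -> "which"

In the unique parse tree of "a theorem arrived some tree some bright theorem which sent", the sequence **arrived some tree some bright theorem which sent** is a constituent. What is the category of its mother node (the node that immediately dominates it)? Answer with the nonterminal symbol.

S
  NP
    Det: a
    N: theorem
  VP
    V: arrived
    NP
      Det: some
      N: tree
    NP
      NP
        Det: some
        AP
          Adj: bright
        N: theorem
      RelC
        Rel: which
        VP
          V: sent
The span 'arrived some tree some bright theorem which sent' is the VP node built by VP → V NP NP.
Its mother is the S built by S → NP VP.

S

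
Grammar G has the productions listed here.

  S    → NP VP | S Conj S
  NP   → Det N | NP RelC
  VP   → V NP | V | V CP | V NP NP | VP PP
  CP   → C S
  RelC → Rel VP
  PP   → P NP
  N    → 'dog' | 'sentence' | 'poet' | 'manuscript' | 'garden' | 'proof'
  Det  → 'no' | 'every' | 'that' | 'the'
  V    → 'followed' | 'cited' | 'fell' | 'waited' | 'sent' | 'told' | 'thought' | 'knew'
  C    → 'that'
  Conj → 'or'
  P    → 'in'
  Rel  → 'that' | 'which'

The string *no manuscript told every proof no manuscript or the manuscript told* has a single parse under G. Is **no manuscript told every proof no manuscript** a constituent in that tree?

Yes

[S [S [NP [Det no] [N manuscript]] [VP [V told] [NP [Det every] [N proof]] [NP [Det no] [N manuscript]]]] [Conj or] [S [NP [Det the] [N manuscript]] [VP [V told]]]]
The words 'no manuscript told every proof no manuscript' are exhaustively dominated by a single S node (built by S → NP VP), so they form a constituent.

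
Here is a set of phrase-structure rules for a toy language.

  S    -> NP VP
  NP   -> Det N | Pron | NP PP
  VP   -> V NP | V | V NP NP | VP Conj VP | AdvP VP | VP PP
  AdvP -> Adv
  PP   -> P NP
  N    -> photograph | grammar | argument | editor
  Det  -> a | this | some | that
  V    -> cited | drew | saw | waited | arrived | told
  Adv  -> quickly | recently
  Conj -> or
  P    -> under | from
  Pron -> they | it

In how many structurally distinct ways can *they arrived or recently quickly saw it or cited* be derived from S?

4

Two of the 4 distinct bracketings:
[S [NP [Pron they]] [VP [VP [V arrived]] [Conj or] [VP [VP [AdvP [Adv recently]] [VP [AdvP [Adv quickly]] [VP [V saw] [NP [Pron it]]]]] [Conj or] [VP [V cited]]]]]
[S [NP [Pron they]] [VP [VP [V arrived]] [Conj or] [VP [AdvP [Adv recently]] [VP [VP [AdvP [Adv quickly]] [VP [V saw] [NP [Pron it]]]] [Conj or] [VP [V cited]]]]]]
The trees differ in how a recursive rule is bracketed over the same span.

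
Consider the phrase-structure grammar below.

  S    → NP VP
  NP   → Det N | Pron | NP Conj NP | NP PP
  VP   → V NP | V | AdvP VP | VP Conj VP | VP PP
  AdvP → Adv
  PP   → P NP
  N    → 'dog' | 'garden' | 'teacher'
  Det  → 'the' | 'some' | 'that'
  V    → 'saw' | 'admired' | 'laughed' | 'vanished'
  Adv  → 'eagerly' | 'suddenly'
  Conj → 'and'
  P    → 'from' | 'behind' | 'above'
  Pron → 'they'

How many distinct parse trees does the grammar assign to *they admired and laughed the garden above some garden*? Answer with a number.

3

Two of the 3 distinct bracketings:
[S [NP [Pron they]] [VP [VP [V admired]] [Conj and] [VP [V laughed] [NP [NP [Det the] [N garden]] [PP [P above] [NP [Det some] [N garden]]]]]]]
[S [NP [Pron they]] [VP [VP [V admired]] [Conj and] [VP [VP [V laughed] [NP [Det the] [N garden]]] [PP [P above] [NP [Det some] [N garden]]]]]]
The difference turns on whether NP → NP PP is used at the relevant span, versus an alternative expansion of NP.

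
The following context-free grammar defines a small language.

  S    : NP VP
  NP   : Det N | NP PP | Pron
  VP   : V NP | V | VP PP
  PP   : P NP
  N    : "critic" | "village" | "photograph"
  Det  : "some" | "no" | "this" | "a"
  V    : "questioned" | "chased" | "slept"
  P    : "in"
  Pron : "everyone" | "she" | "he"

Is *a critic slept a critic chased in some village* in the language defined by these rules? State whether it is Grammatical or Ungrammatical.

For S → NP VP, the only prefix that parses as NP is 'a critic', but the remainder 'slept a critic chased in some village' is not a VP under these rules.

Ungrammatical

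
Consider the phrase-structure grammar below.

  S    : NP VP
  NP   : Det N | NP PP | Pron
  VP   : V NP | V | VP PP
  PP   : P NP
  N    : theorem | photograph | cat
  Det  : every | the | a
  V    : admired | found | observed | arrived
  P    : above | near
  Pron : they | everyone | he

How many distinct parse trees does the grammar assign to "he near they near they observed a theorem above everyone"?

Two of the 4 distinct bracketings:
[S [NP [NP [Pron he]] [PP [P near] [NP [NP [Pron they]] [PP [P near] [NP [Pron they]]]]]] [VP [V observed] [NP [NP [Det a] [N theorem]] [PP [P above] [NP [Pron everyone]]]]]]
[S [NP [NP [Pron he]] [PP [P near] [NP [NP [Pron they]] [PP [P near] [NP [Pron they]]]]]] [VP [VP [V observed] [NP [Det a] [N theorem]]] [PP [P above] [NP [Pron everyone]]]]]
The difference turns on whether VP → VP PP is used at the relevant span, versus an alternative expansion of VP.

4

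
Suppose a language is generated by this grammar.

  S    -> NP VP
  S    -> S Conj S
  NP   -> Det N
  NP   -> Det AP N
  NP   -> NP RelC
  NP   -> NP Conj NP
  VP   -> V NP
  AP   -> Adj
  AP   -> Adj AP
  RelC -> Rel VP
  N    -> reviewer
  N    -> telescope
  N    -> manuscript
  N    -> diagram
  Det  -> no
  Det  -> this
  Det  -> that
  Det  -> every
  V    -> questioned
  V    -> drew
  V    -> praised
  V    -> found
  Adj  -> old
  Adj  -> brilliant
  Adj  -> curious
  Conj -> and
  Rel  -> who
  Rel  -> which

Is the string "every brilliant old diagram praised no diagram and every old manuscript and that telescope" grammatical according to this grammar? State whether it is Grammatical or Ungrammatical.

[S [NP [Det every] [AP [Adj brilliant] [AP [Adj old]]] [N diagram]] [VP [V praised] [NP [NP [Det no] [N diagram]] [Conj and] [NP [NP [Det every] [AP [Adj old]] [N manuscript]] [Conj and] [NP [Det that] [N telescope]]]]]]
Every word is introduced by a lexical rule and the phrasal rules combine the resulting categories into a single S.

Grammatical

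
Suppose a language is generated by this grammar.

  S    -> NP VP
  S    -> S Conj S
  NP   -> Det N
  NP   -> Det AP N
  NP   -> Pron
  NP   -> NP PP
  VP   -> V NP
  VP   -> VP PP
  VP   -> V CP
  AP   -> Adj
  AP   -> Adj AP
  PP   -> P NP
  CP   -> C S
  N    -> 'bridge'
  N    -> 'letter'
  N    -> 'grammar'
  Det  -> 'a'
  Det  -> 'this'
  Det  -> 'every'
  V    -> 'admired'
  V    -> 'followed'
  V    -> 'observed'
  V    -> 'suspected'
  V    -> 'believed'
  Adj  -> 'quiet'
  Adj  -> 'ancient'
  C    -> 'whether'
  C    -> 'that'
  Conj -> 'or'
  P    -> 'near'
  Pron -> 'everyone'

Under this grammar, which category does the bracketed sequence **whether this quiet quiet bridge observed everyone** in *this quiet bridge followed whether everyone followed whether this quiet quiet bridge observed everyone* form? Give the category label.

CP

S
  NP
    Det: this
    AP
      Adj: quiet
    N: bridge
  VP
    V: followed
    CP
      C: whether
      S
        NP
          Pron: everyone
        VP
          V: followed
          CP
            C: whether
            S
              NP
                Det: this
                AP
                  Adj: quiet
                  AP
                    Adj: quiet
                N: bridge
              VP
                V: observed
                NP
                  Pron: everyone
The span 'whether this quiet quiet bridge observed everyone' is the CP node built by CP → C S.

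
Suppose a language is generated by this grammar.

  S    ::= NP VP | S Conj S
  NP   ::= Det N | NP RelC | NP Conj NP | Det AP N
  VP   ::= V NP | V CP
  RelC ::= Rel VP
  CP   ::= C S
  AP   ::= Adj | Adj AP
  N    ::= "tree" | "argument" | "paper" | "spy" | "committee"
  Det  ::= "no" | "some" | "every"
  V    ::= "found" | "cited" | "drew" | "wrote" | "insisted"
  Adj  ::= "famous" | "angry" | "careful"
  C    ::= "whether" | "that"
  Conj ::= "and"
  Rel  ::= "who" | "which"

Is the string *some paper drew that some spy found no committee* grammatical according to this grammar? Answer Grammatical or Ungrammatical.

Grammatical

[S [NP [Det some] [N paper]] [VP [V drew] [CP [C that] [S [NP [Det some] [N spy]] [VP [V found] [NP [Det no] [N committee]]]]]]]
The bracketing above is licensed at every node by one of the given productions, with S at the root.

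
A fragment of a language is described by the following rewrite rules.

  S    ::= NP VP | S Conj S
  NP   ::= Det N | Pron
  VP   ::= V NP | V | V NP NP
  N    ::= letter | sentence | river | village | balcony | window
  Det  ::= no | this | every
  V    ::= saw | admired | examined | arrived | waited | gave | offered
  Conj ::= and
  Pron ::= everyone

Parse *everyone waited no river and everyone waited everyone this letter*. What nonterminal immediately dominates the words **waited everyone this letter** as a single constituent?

S
  S
    NP
      Pron: everyone
    VP
      V: waited
      NP
        Det: no
        N: river
  Conj: and
  S
    NP
      Pron: everyone
    VP
      V: waited
      NP
        Pron: everyone
      NP
        Det: this
        N: letter
The span 'waited everyone this letter' is the VP node built by VP → V NP NP.

VP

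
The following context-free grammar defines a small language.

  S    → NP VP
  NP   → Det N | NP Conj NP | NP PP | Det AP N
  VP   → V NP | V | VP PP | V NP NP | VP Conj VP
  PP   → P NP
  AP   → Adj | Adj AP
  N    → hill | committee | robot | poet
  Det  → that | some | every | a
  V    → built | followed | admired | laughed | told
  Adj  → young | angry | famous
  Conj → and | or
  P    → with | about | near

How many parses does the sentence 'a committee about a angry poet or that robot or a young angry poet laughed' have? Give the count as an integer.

5

Two of the 5 distinct bracketings:
[S [NP [NP [NP [Det a] [N committee]] [PP [P about] [NP [Det a] [AP [Adj angry]] [N poet]]]] [Conj or] [NP [NP [Det that] [N robot]] [Conj or] [NP [Det a] [AP [Adj young] [AP [Adj angry]]] [N poet]]]] [VP [V laughed]]]
[S [NP [NP [NP [NP [Det a] [N committee]] [PP [P about] [NP [Det a] [AP [Adj angry]] [N poet]]]] [Conj or] [NP [Det that] [N robot]]] [Conj or] [NP [Det a] [AP [Adj young] [AP [Adj angry]]] [N poet]]] [VP [V laughed]]]
The trees differ in how a recursive rule is bracketed over the same span.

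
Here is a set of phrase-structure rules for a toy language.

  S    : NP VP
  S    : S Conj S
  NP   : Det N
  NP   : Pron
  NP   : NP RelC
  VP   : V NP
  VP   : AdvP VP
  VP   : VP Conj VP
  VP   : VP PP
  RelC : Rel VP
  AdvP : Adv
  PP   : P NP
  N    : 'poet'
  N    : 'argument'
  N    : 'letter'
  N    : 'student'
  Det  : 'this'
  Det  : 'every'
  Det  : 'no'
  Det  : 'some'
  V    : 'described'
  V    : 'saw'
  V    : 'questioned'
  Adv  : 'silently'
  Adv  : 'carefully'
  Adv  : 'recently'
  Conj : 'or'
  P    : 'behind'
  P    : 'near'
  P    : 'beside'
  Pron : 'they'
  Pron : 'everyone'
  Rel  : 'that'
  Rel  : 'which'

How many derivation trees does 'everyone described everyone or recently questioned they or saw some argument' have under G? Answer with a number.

3

Two of the 3 distinct bracketings:
[S [NP [Pron everyone]] [VP [VP [V described] [NP [Pron everyone]]] [Conj or] [VP [AdvP [Adv recently]] [VP [VP [V questioned] [NP [Pron they]]] [Conj or] [VP [V saw] [NP [Det some] [N argument]]]]]]]
[S [NP [Pron everyone]] [VP [VP [V described] [NP [Pron everyone]]] [Conj or] [VP [VP [AdvP [Adv recently]] [VP [V questioned] [NP [Pron they]]]] [Conj or] [VP [V saw] [NP [Det some] [N argument]]]]]]
The trees differ in how a recursive rule is bracketed over the same span.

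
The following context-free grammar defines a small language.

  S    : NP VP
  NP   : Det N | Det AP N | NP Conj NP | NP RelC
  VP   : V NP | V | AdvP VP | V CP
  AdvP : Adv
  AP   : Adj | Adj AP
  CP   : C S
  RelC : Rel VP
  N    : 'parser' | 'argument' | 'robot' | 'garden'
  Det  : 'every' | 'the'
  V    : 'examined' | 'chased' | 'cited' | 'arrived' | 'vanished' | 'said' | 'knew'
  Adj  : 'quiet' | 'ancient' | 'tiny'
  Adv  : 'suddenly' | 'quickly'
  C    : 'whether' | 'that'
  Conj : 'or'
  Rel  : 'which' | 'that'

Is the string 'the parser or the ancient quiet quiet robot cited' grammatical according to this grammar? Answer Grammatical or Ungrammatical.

Grammatical

[S [NP [NP [Det the] [N parser]] [Conj or] [NP [Det the] [AP [Adj ancient] [AP [Adj quiet] [AP [Adj quiet]]]] [N robot]]] [VP [V cited]]]
Every word is introduced by a lexical rule and the phrasal rules combine the resulting categories into a single S.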